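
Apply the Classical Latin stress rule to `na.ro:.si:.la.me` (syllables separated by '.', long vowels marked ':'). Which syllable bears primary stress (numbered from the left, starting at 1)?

Classical Latin: stress the penult if heavy (long vowel or closed), else the antepenult.
Weights: 3 si: H, 4 la L, 5 me L.
The penult (syllable 4, la) is light, so stress falls on the antepenult (syllable 3, si:).
Stress on syllable 3: na.ro:.ˈsi:.la.me.

3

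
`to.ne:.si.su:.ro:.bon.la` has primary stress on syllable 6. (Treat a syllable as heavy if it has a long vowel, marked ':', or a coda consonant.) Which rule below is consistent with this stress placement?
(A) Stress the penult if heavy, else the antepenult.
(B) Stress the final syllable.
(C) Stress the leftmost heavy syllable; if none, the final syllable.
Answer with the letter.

Rule A → syllable 6 ✓.
Rule B → syllable 7 (observed: 6).
Rule C → syllable 2 (observed: 6).

A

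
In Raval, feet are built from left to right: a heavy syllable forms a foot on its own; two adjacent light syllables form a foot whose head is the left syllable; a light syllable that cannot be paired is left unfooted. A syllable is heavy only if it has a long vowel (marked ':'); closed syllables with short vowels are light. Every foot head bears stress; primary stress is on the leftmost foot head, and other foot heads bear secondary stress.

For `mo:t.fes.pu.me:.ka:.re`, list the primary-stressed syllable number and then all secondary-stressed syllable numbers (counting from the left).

Weights: 1 mo:t H, 2 fes L, 3 pu L, 4 me: H, 5 ka: H, 6 re L.
Parse left to right (heavy = foot alone; LL = one foot; stranded L unfooted): (ˈmo:t) (ˈfes.pu) (ˈme:) (ˈka:) re.
Foot heads: 1, 2, 4, 5.
Primary stress on the leftmost head = syllable 1.
Secondary stress on 2, 4, 5: ˈmo:t.ˌfes.pu.ˌme:.ˌka:.re.

primary 1, secondary 2, 4, 5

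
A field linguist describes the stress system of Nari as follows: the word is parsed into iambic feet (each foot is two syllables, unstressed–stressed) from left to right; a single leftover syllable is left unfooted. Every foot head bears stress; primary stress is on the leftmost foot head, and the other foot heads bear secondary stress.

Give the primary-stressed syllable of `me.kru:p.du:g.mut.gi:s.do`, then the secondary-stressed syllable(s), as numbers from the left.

Parse left to right into iambic (σˈσ) feet: (me.ˈkru:p) (du:g.ˈmut) (gi:s.ˈdo).
Foot heads (stressed positions): 2, 4, 6.
End Rule Leftmost: primary stress on the leftmost head = syllable 2.
Secondary stress on 4, 6: me.ˈkru:p.du:g.ˌmut.gi:s.ˌdo.

primary 2, secondary 4, 6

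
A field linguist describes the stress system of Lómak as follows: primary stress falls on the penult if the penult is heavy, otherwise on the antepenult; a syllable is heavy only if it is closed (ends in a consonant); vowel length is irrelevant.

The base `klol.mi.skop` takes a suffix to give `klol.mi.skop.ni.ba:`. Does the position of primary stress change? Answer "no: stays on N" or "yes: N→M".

yes: 1→3

Base `klol.mi.skop` (3 syllables):
  Weights: 1 klol H, 2 mi L, 3 skop H.
  The penult (syllable 2, mi) is light, so stress falls on the antepenult (syllable 1, klol).
  → primary stress on syllable 1.
Suffixed `klol.mi.skop.ni.ba:` (5 syllables):
  Weights: 3 skop H, 4 ni L, 5 ba: L.
  The penult (syllable 4, ni) is light, so stress falls on the antepenult (syllable 3, skop).
  → primary stress on syllable 3.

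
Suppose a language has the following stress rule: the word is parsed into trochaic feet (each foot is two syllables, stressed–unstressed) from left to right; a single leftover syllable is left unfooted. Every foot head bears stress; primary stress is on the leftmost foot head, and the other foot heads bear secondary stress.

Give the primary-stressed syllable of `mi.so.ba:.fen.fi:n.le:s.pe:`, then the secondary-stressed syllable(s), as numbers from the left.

Parse left to right into trochaic (ˈσσ) feet: (ˈmi.so) (ˈba:.fen) (ˈfi:n.le:s) pe:. Syllable 7 is left unfooted.
Foot heads (stressed positions): 1, 3, 5.
End Rule Leftmost: primary stress on the leftmost head = syllable 1.
Secondary stress on 3, 5: ˈmi.so.ˌba:.fen.ˌfi:n.le:s.pe:.

primary 1, secondary 3, 5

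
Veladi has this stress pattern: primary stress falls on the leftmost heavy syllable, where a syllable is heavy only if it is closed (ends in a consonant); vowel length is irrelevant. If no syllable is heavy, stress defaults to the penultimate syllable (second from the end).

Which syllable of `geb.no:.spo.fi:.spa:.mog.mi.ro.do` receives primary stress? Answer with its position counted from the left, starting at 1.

1

Weights: 1 geb H, 2 no: L, 3 spo L, 4 fi: L, 5 spa: L, 6 mog H, 7 mi L, 8 ro L, 9 do L.
Heavy syllables in the domain: 1, 6. The leftmost is syllable 1 (geb).
Primary stress: syllable 1 → ˈgeb.no:.spo.fi:.spa:.mog.mi.ro.do.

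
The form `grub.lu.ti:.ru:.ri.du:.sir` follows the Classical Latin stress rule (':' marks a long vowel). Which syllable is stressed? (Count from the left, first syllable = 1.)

Classical Latin: stress the penult if heavy (long vowel or closed), else the antepenult.
Weights: 5 ri L, 6 du: H, 7 sir H.
The penult (syllable 6, du:) is heavy, so it takes stress.
Stress on syllable 6: grub.lu.ti:.ru:.ri.ˈdu:.sir.

6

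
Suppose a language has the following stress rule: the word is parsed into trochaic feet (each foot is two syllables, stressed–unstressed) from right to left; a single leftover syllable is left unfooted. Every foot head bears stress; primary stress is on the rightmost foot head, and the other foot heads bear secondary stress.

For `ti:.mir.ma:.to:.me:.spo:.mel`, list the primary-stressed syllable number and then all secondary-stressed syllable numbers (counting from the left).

primary 6, secondary 2, 4

Parse right to left into trochaic (ˈσσ) feet: ti: (ˈmir.ma:) (ˈto:.me:) (ˈspo:.mel). Syllable 1 is left unfooted.
Foot heads (stressed positions): 2, 4, 6.
End Rule Rightmost: primary stress on the rightmost head = syllable 6.
Secondary stress on 2, 4: ti:.ˌmir.ma:.ˌto:.me:.ˈspo:.mel.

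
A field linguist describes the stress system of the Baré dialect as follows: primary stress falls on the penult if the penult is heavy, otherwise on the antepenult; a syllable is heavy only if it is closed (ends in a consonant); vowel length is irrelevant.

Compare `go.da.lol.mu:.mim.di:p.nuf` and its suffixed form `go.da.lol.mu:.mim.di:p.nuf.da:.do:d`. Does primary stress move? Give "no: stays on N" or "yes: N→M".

yes: 6→7

Base `go.da.lol.mu:.mim.di:p.nuf` (7 syllables):
  Weights: 5 mim H, 6 di:p H, 7 nuf H.
  The penult (syllable 6, di:p) is heavy, so it takes stress.
  → primary stress on syllable 6.
Suffixed `go.da.lol.mu:.mim.di:p.nuf.da:.do:d` (9 syllables):
  Weights: 7 nuf H, 8 da: L, 9 do:d H.
  The penult (syllable 8, da:) is light, so stress falls on the antepenult (syllable 7, nuf).
  → primary stress on syllable 7.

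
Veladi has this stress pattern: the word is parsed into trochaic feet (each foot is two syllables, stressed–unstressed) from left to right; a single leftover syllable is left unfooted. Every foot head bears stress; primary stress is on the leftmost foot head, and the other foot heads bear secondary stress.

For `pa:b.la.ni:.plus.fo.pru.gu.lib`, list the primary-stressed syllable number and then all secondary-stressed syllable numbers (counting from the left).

Parse left to right into trochaic (ˈσσ) feet: (ˈpa:b.la) (ˈni:.plus) (ˈfo.pru) (ˈgu.lib).
Foot heads (stressed positions): 1, 3, 5, 7.
End Rule Leftmost: primary stress on the leftmost head = syllable 1.
Secondary stress on 3, 5, 7: ˈpa:b.la.ˌni:.plus.ˌfo.pru.ˌgu.lib.

primary 1, secondary 3, 5, 7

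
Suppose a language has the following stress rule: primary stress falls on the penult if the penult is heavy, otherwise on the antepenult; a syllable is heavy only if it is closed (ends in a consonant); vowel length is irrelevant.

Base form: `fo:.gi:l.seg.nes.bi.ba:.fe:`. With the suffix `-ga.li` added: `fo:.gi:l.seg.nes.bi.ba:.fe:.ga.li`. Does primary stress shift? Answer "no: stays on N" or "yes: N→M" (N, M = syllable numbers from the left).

yes: 5→7

Base `fo:.gi:l.seg.nes.bi.ba:.fe:` (7 syllables):
  Weights: 5 bi L, 6 ba: L, 7 fe: L.
  The penult (syllable 6, ba:) is light, so stress falls on the antepenult (syllable 5, bi).
  → primary stress on syllable 5.
Suffixed `fo:.gi:l.seg.nes.bi.ba:.fe:.ga.li` (9 syllables):
  Weights: 7 fe: L, 8 ga L, 9 li L.
  The penult (syllable 8, ga) is light, so stress falls on the antepenult (syllable 7, fe:).
  → primary stress on syllable 7.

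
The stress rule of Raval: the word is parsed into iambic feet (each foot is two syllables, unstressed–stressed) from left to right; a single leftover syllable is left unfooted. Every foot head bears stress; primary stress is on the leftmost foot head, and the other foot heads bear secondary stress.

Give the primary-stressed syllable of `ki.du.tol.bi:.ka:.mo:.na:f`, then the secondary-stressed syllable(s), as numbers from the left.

Parse left to right into iambic (σˈσ) feet: (ki.ˈdu) (tol.ˈbi:) (ka:.ˈmo:) na:f. Syllable 7 is left unfooted.
Foot heads (stressed positions): 2, 4, 6.
End Rule Leftmost: primary stress on the leftmost head = syllable 2.
Secondary stress on 4, 6: ki.ˈdu.tol.ˌbi:.ka:.ˌmo:.na:f.

primary 2, secondary 4, 6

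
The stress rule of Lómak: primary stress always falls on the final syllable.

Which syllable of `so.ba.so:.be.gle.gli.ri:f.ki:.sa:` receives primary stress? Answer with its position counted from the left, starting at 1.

9

The word has 9 syllables; the final syllable is syllable 9 (sa:).
Primary stress: syllable 9 → so.ba.so:.be.gle.gli.ri:f.ki:.ˈsa:.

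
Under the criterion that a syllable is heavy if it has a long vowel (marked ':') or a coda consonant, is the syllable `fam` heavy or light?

heavy

`fam`: short vowel, closed (coda /m/). Closed → heavy.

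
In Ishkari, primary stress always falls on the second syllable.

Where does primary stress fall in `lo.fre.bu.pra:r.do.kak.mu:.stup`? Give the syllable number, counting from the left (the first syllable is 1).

2

The word has 8 syllables; the second syllable is syllable 2 (fre).
Primary stress: syllable 2 → lo.ˈfre.bu.pra:r.do.kak.mu:.stup.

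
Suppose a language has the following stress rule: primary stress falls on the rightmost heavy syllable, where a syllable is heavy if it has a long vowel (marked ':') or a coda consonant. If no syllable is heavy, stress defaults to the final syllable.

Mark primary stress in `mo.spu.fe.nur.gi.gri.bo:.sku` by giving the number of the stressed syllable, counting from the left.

7

Weights: 1 mo L, 2 spu L, 3 fe L, 4 nur H, 5 gi L, 6 gri L, 7 bo: H, 8 sku L.
Heavy syllables in the domain: 4, 7. The rightmost is syllable 7 (bo:).
Primary stress: syllable 7 → mo.spu.fe.nur.gi.gri.ˈbo:.sku.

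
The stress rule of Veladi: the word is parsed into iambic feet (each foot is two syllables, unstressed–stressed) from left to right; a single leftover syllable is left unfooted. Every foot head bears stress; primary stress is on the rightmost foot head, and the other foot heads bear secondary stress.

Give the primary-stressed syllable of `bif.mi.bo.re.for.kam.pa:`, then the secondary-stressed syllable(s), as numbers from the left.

primary 6, secondary 2, 4

Parse left to right into iambic (σˈσ) feet: (bif.ˈmi) (bo.ˈre) (for.ˈkam) pa:. Syllable 7 is left unfooted.
Foot heads (stressed positions): 2, 4, 6.
End Rule Rightmost: primary stress on the rightmost head = syllable 6.
Secondary stress on 2, 4: bif.ˌmi.bo.ˌre.for.ˈkam.pa:.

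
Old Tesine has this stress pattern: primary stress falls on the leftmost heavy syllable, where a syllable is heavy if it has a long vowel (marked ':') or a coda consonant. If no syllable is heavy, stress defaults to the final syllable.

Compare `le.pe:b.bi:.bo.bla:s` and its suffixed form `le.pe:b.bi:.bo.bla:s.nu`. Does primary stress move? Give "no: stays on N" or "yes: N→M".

no: stays on 2

Base `le.pe:b.bi:.bo.bla:s` (5 syllables):
  Weights: 1 le L, 2 pe:b H, 3 bi: H, 4 bo L, 5 bla:s H.
  Heavy syllables in the domain: 2, 3, 5. The leftmost is syllable 2 (pe:b).
  → primary stress on syllable 2.
Suffixed `le.pe:b.bi:.bo.bla:s.nu` (6 syllables):
  Weights: 1 le L, 2 pe:b H, 3 bi: H, 4 bo L, 5 bla:s H, 6 nu L.
  Heavy syllables in the domain: 2, 3, 5. The leftmost is syllable 2 (pe:b).
  → primary stress on syllable 2.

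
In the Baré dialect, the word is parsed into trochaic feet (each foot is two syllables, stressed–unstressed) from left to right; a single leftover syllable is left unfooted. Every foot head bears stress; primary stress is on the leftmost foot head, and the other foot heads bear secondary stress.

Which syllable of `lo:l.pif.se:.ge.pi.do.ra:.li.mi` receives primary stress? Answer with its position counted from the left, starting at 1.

1

Parse left to right into trochaic (ˈσσ) feet: (ˈlo:l.pif) (ˈse:.ge) (ˈpi.do) (ˈra:.li) mi. Syllable 9 is left unfooted.
Foot heads (stressed positions): 1, 3, 5, 7.
End Rule Leftmost: primary stress on the leftmost head = syllable 1.
Primary stress: syllable 1 → ˈlo:l.pif.se:.ge.pi.do.ra:.li.mi.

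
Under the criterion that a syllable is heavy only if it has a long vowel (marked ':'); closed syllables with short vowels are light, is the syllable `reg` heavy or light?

light

`reg`: short vowel, closed (coda /g/). Short vowel → light.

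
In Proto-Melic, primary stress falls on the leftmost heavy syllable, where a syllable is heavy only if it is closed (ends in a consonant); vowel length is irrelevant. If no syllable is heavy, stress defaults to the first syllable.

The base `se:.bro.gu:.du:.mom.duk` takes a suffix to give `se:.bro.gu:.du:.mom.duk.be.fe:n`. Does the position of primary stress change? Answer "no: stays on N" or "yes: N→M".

no: stays on 5

Base `se:.bro.gu:.du:.mom.duk` (6 syllables):
  Weights: 1 se: L, 2 bro L, 3 gu: L, 4 du: L, 5 mom H, 6 duk H.
  Heavy syllables in the domain: 5, 6. The leftmost is syllable 5 (mom).
  → primary stress on syllable 5.
Suffixed `se:.bro.gu:.du:.mom.duk.be.fe:n` (8 syllables):
  Weights: 1 se: L, 2 bro L, 3 gu: L, 4 du: L, 5 mom H, 6 duk H, 7 be L, 8 fe:n H.
  Heavy syllables in the domain: 5, 6, 8. The leftmost is syllable 5 (mom).
  → primary stress on syllable 5.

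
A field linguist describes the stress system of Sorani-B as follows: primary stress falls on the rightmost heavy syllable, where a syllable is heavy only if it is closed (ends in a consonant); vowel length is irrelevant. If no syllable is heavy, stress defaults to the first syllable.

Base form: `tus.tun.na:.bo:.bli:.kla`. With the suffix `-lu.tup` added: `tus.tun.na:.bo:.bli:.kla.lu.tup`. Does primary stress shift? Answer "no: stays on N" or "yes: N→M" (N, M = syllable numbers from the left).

Base `tus.tun.na:.bo:.bli:.kla` (6 syllables):
  Weights: 1 tus H, 2 tun H, 3 na: L, 4 bo: L, 5 bli: L, 6 kla L.
  Heavy syllables in the domain: 1, 2. The rightmost is syllable 2 (tun).
  → primary stress on syllable 2.
Suffixed `tus.tun.na:.bo:.bli:.kla.lu.tup` (8 syllables):
  Weights: 1 tus H, 2 tun H, 3 na: L, 4 bo: L, 5 bli: L, 6 kla L, 7 lu L, 8 tup H.
  Heavy syllables in the domain: 1, 2, 8. The rightmost is syllable 8 (tup).
  → primary stress on syllable 8.

yes: 2→8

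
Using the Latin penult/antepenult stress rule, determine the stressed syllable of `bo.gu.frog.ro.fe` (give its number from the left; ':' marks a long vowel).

3

Classical Latin: stress the penult if heavy (long vowel or closed), else the antepenult.
Weights: 3 frog H, 4 ro L, 5 fe L.
The penult (syllable 4, ro) is light, so stress falls on the antepenult (syllable 3, frog).
Stress on syllable 3: bo.gu.ˈfrog.ro.fe.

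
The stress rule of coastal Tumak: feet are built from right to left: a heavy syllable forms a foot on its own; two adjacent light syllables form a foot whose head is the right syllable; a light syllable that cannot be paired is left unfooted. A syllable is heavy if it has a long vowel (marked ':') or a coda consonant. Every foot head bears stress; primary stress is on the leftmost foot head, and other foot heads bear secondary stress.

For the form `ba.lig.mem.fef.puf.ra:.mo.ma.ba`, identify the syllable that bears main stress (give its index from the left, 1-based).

Weights: 1 ba L, 2 lig H, 3 mem H, 4 fef H, 5 puf H, 6 ra: H, 7 mo L, 8 ma L, 9 ba L.
Parse right to left (heavy = foot alone; LL = one foot; stranded L unfooted): ba (ˈlig) (ˈmem) (ˈfef) (ˈpuf) (ˈra:) mo (ma.ˈba).
Foot heads: 2, 3, 4, 5, 6, 9.
Primary stress on the leftmost head = syllable 2.
Primary stress: syllable 2 → ba.ˈlig.mem.fef.puf.ra:.mo.ma.ba.

2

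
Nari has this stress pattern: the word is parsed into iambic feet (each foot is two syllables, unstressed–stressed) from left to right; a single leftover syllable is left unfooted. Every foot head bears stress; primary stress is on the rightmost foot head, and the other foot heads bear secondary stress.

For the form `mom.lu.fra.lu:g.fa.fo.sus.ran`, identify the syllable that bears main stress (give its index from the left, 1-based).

Parse left to right into iambic (σˈσ) feet: (mom.ˈlu) (fra.ˈlu:g) (fa.ˈfo) (sus.ˈran).
Foot heads (stressed positions): 2, 4, 6, 8.
End Rule Rightmost: primary stress on the rightmost head = syllable 8.
Primary stress: syllable 8 → mom.lu.fra.lu:g.fa.fo.sus.ˈran.

8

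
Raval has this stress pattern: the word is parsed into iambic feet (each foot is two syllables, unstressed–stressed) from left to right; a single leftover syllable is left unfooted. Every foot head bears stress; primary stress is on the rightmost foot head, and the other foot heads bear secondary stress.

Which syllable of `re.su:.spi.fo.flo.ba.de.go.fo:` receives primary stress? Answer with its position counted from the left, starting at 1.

Parse left to right into iambic (σˈσ) feet: (re.ˈsu:) (spi.ˈfo) (flo.ˈba) (de.ˈgo) fo:. Syllable 9 is left unfooted.
Foot heads (stressed positions): 2, 4, 6, 8.
End Rule Rightmost: primary stress on the rightmost head = syllable 8.
Primary stress: syllable 8 → re.su:.spi.fo.flo.ba.de.ˈgo.fo:.

8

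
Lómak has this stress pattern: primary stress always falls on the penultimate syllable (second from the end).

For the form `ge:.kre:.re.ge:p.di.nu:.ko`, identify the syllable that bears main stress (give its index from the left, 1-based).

The word has 7 syllables; the penultimate syllable (second from the end) is syllable 6 (nu:).
Primary stress: syllable 6 → ge:.kre:.re.ge:p.di.ˈnu:.ko.

6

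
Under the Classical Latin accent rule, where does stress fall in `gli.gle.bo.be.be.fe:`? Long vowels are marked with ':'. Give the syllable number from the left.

4

Classical Latin: stress the penult if heavy (long vowel or closed), else the antepenult.
Weights: 4 be L, 5 be L, 6 fe: H.
The penult (syllable 5, be) is light, so stress falls on the antepenult (syllable 4, be).
Stress on syllable 4: gli.gle.bo.ˈbe.be.fe:.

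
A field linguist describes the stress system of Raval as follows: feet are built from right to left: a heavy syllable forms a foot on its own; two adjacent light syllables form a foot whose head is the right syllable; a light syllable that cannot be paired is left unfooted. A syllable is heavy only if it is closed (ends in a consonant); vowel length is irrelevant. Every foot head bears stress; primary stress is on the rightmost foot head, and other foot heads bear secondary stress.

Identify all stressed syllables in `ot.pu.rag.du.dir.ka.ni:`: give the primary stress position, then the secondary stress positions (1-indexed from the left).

Weights: 1 ot H, 2 pu L, 3 rag H, 4 du L, 5 dir H, 6 ka L, 7 ni: L.
Parse right to left (heavy = foot alone; LL = one foot; stranded L unfooted): (ˈot) pu (ˈrag) du (ˈdir) (ka.ˈni:).
Foot heads: 1, 3, 5, 7.
Primary stress on the rightmost head = syllable 7.
Secondary stress on 1, 3, 5: ˌot.pu.ˌrag.du.ˌdir.ka.ˈni:.

primary 7, secondary 1, 3, 5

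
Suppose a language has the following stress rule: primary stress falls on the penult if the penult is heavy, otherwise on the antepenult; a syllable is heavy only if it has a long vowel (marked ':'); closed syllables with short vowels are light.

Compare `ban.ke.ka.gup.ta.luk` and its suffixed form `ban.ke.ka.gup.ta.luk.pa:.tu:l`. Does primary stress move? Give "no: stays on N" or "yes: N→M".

yes: 4→7

Base `ban.ke.ka.gup.ta.luk` (6 syllables):
  Weights: 4 gup L, 5 ta L, 6 luk L.
  The penult (syllable 5, ta) is light, so stress falls on the antepenult (syllable 4, gup).
  → primary stress on syllable 4.
Suffixed `ban.ke.ka.gup.ta.luk.pa:.tu:l` (8 syllables):
  Weights: 6 luk L, 7 pa: H, 8 tu:l H.
  The penult (syllable 7, pa:) is heavy, so it takes stress.
  → primary stress on syllable 7.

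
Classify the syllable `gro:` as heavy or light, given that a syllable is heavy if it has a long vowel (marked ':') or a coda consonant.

heavy

`gro:`: long vowel, open (no coda). Long vowel → heavy.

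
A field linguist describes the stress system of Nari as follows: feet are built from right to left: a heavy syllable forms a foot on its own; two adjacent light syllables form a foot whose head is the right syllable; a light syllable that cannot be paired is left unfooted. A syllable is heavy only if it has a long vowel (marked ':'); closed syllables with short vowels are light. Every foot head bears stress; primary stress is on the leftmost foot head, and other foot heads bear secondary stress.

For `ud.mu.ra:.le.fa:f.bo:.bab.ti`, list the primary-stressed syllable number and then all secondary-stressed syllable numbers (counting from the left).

primary 2, secondary 3, 5, 6, 8

Weights: 1 ud L, 2 mu L, 3 ra: H, 4 le L, 5 fa:f H, 6 bo: H, 7 bab L, 8 ti L.
Parse right to left (heavy = foot alone; LL = one foot; stranded L unfooted): (ud.ˈmu) (ˈra:) le (ˈfa:f) (ˈbo:) (bab.ˈti).
Foot heads: 2, 3, 5, 6, 8.
Primary stress on the leftmost head = syllable 2.
Secondary stress on 3, 5, 6, 8: ud.ˈmu.ˌra:.le.ˌfa:f.ˌbo:.bab.ˌti.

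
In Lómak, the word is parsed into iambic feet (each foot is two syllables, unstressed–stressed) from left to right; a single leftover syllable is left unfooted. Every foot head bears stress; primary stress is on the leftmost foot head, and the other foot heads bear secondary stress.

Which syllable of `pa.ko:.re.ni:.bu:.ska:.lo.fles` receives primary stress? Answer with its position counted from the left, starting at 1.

2

Parse left to right into iambic (σˈσ) feet: (pa.ˈko:) (re.ˈni:) (bu:.ˈska:) (lo.ˈfles).
Foot heads (stressed positions): 2, 4, 6, 8.
End Rule Leftmost: primary stress on the leftmost head = syllable 2.
Primary stress: syllable 2 → pa.ˈko:.re.ni:.bu:.ska:.lo.fles.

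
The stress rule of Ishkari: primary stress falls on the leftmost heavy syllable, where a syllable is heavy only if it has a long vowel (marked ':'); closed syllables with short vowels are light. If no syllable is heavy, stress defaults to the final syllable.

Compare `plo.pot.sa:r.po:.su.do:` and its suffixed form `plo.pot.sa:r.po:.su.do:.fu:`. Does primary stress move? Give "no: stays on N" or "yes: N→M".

no: stays on 3

Base `plo.pot.sa:r.po:.su.do:` (6 syllables):
  Weights: 1 plo L, 2 pot L, 3 sa:r H, 4 po: H, 5 su L, 6 do: H.
  Heavy syllables in the domain: 3, 4, 6. The leftmost is syllable 3 (sa:r).
  → primary stress on syllable 3.
Suffixed `plo.pot.sa:r.po:.su.do:.fu:` (7 syllables):
  Weights: 1 plo L, 2 pot L, 3 sa:r H, 4 po: H, 5 su L, 6 do: H, 7 fu: H.
  Heavy syllables in the domain: 3, 4, 6, 7. The leftmost is syllable 3 (sa:r).
  → primary stress on syllable 3.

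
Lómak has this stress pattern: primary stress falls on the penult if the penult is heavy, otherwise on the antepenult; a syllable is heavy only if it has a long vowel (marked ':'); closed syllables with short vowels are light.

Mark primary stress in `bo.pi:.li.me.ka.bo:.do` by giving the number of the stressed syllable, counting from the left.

Weights: 5 ka L, 6 bo: H, 7 do L.
The penult (syllable 6, bo:) is heavy, so it takes stress.
Primary stress: syllable 6 → bo.pi:.li.me.ka.ˈbo:.do.

6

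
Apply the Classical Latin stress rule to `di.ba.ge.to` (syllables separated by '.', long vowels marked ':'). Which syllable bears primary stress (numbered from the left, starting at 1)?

Classical Latin: stress the penult if heavy (long vowel or closed), else the antepenult.
Weights: 2 ba L, 3 ge L, 4 to L.
The penult (syllable 3, ge) is light, so stress falls on the antepenult (syllable 2, ba).
Stress on syllable 2: di.ˈba.ge.to.

2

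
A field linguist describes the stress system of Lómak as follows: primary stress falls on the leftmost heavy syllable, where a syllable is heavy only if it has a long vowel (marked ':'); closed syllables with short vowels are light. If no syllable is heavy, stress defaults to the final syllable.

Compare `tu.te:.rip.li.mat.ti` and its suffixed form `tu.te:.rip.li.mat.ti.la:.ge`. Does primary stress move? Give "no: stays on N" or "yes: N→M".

no: stays on 2

Base `tu.te:.rip.li.mat.ti` (6 syllables):
  Weights: 1 tu L, 2 te: H, 3 rip L, 4 li L, 5 mat L, 6 ti L.
  Heavy syllables in the domain: 2. The leftmost is syllable 2 (te:).
  → primary stress on syllable 2.
Suffixed `tu.te:.rip.li.mat.ti.la:.ge` (8 syllables):
  Weights: 1 tu L, 2 te: H, 3 rip L, 4 li L, 5 mat L, 6 ti L, 7 la: H, 8 ge L.
  Heavy syllables in the domain: 2, 7. The leftmost is syllable 2 (te:).
  → primary stress on syllable 2.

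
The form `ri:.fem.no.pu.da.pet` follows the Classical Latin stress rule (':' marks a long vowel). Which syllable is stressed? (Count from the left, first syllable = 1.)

4

Classical Latin: stress the penult if heavy (long vowel or closed), else the antepenult.
Weights: 4 pu L, 5 da L, 6 pet H.
The penult (syllable 5, da) is light, so stress falls on the antepenult (syllable 4, pu).
Stress on syllable 4: ri:.fem.no.ˈpu.da.pet.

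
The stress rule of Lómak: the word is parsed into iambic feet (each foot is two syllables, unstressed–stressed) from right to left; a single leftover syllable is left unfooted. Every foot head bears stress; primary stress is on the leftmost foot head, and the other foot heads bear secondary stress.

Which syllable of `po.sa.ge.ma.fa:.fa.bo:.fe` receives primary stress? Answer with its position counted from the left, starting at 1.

Parse right to left into iambic (σˈσ) feet: (po.ˈsa) (ge.ˈma) (fa:.ˈfa) (bo:.ˈfe).
Foot heads (stressed positions): 2, 4, 6, 8.
End Rule Leftmost: primary stress on the leftmost head = syllable 2.
Primary stress: syllable 2 → po.ˈsa.ge.ma.fa:.fa.bo:.fe.

2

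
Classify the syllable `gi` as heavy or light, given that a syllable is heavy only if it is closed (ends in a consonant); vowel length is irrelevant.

`gi`: short vowel, open (no coda). Open (no coda) → light.

light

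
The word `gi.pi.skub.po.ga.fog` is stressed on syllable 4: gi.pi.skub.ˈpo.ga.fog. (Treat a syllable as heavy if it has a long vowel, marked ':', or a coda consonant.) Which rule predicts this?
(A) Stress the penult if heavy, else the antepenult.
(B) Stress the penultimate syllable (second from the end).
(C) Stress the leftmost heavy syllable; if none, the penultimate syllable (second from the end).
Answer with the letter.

A

Rule A → syllable 4 ✓.
Rule B → syllable 5 (observed: 4).
Rule C → syllable 3 (observed: 4).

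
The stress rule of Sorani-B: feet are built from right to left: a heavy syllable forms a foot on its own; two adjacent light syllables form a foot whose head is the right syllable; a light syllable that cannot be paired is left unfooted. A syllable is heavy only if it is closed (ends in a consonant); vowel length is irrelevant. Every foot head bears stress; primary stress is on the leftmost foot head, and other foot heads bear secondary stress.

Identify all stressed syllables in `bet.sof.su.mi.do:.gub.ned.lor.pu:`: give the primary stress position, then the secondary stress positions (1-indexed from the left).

primary 1, secondary 2, 5, 6, 7, 8

Weights: 1 bet H, 2 sof H, 3 su L, 4 mi L, 5 do: L, 6 gub H, 7 ned H, 8 lor H, 9 pu: L.
Parse right to left (heavy = foot alone; LL = one foot; stranded L unfooted): (ˈbet) (ˈsof) su (mi.ˈdo:) (ˈgub) (ˈned) (ˈlor) pu:.
Foot heads: 1, 2, 5, 6, 7, 8.
Primary stress on the leftmost head = syllable 1.
Secondary stress on 2, 5, 6, 7, 8: ˈbet.ˌsof.su.mi.ˌdo:.ˌgub.ˌned.ˌlor.pu:.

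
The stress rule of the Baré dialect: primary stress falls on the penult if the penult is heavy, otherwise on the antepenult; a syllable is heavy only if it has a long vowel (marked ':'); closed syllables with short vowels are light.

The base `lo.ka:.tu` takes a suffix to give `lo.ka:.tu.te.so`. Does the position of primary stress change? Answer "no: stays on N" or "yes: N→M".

yes: 2→3

Base `lo.ka:.tu` (3 syllables):
  Weights: 1 lo L, 2 ka: H, 3 tu L.
  The penult (syllable 2, ka:) is heavy, so it takes stress.
  → primary stress on syllable 2.
Suffixed `lo.ka:.tu.te.so` (5 syllables):
  Weights: 3 tu L, 4 te L, 5 so L.
  The penult (syllable 4, te) is light, so stress falls on the antepenult (syllable 3, tu).
  → primary stress on syllable 3.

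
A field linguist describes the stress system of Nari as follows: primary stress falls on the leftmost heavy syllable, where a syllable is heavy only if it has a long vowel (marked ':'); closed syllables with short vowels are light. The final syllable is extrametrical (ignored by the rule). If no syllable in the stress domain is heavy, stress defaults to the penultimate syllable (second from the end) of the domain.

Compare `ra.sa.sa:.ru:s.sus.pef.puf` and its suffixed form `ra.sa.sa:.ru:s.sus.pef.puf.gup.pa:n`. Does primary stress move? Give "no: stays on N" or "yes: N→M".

no: stays on 3

Base `ra.sa.sa:.ru:s.sus.pef.puf` (7 syllables):
  The final syllable (7, puf) is extrametrical; the stress domain is syllables 1–6.
  Weights: 1 ra L, 2 sa L, 3 sa: H, 4 ru:s H, 5 sus L, 6 pef L.
  Heavy syllables in the domain: 3, 4. The leftmost is syllable 3 (sa:).
  → primary stress on syllable 3.
Suffixed `ra.sa.sa:.ru:s.sus.pef.puf.gup.pa:n` (9 syllables):
  The final syllable (9, pa:n) is extrametrical; the stress domain is syllables 1–8.
  Weights: 1 ra L, 2 sa L, 3 sa: H, 4 ru:s H, 5 sus L, 6 pef L, 7 puf L, 8 gup L.
  Heavy syllables in the domain: 3, 4. The leftmost is syllable 3 (sa:).
  → primary stress on syllable 3.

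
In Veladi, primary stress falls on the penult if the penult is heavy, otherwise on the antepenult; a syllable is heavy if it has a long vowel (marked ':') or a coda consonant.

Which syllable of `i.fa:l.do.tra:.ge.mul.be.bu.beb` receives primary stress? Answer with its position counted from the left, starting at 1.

Weights: 7 be L, 8 bu L, 9 beb H.
The penult (syllable 8, bu) is light, so stress falls on the antepenult (syllable 7, be).
Primary stress: syllable 7 → i.fa:l.do.tra:.ge.mul.ˈbe.bu.beb.

7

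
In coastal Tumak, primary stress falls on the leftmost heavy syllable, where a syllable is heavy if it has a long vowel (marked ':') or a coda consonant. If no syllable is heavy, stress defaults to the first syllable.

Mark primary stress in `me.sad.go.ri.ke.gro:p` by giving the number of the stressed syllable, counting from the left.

2

Weights: 1 me L, 2 sad H, 3 go L, 4 ri L, 5 ke L, 6 gro:p H.
Heavy syllables in the domain: 2, 6. The leftmost is syllable 2 (sad).
Primary stress: syllable 2 → me.ˈsad.go.ri.ke.gro:p.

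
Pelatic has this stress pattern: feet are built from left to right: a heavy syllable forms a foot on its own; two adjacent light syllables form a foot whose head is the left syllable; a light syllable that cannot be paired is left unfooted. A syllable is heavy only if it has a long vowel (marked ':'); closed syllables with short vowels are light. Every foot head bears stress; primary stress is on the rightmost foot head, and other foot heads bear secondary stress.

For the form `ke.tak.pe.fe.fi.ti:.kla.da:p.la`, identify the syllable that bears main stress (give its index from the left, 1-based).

8

Weights: 1 ke L, 2 tak L, 3 pe L, 4 fe L, 5 fi L, 6 ti: H, 7 kla L, 8 da:p H, 9 la L.
Parse left to right (heavy = foot alone; LL = one foot; stranded L unfooted): (ˈke.tak) (ˈpe.fe) fi (ˈti:) kla (ˈda:p) la.
Foot heads: 1, 3, 6, 8.
Primary stress on the rightmost head = syllable 8.
Primary stress: syllable 8 → ke.tak.pe.fe.fi.ti:.kla.ˈda:p.la.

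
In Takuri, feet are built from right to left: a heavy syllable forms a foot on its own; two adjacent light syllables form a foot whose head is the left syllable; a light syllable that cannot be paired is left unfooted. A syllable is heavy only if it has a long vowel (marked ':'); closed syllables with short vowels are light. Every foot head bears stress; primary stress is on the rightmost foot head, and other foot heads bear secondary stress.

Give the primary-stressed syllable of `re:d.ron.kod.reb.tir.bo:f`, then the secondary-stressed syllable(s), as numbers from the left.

Weights: 1 re:d H, 2 ron L, 3 kod L, 4 reb L, 5 tir L, 6 bo:f H.
Parse right to left (heavy = foot alone; LL = one foot; stranded L unfooted): (ˈre:d) (ˈron.kod) (ˈreb.tir) (ˈbo:f).
Foot heads: 1, 2, 4, 6.
Primary stress on the rightmost head = syllable 6.
Secondary stress on 1, 2, 4: ˌre:d.ˌron.kod.ˌreb.tir.ˈbo:f.

primary 6, secondary 1, 2, 4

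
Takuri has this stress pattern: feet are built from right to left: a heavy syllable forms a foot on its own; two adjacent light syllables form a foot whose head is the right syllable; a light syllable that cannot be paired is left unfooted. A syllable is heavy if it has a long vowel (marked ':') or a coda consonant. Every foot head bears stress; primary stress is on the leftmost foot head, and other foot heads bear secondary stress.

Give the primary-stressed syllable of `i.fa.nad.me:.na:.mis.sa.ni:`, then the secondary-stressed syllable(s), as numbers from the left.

Weights: 1 i L, 2 fa L, 3 nad H, 4 me: H, 5 na: H, 6 mis H, 7 sa L, 8 ni: H.
Parse right to left (heavy = foot alone; LL = one foot; stranded L unfooted): (i.ˈfa) (ˈnad) (ˈme:) (ˈna:) (ˈmis) sa (ˈni:).
Foot heads: 2, 3, 4, 5, 6, 8.
Primary stress on the leftmost head = syllable 2.
Secondary stress on 3, 4, 5, 6, 8: i.ˈfa.ˌnad.ˌme:.ˌna:.ˌmis.sa.ˌni:.

primary 2, secondary 3, 4, 5, 6, 8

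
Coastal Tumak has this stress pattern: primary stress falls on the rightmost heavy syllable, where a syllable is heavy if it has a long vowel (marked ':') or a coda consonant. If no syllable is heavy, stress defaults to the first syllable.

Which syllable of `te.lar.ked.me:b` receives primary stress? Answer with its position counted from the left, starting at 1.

4

Weights: 1 te L, 2 lar H, 3 ked H, 4 me:b H.
Heavy syllables in the domain: 2, 3, 4. The rightmost is syllable 4 (me:b).
Primary stress: syllable 4 → te.lar.ked.ˈme:b.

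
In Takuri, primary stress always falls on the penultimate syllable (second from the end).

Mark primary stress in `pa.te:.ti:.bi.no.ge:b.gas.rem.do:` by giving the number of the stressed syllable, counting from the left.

The word has 9 syllables; the penultimate syllable (second from the end) is syllable 8 (rem).
Primary stress: syllable 8 → pa.te:.ti:.bi.no.ge:b.gas.ˈrem.do:.

8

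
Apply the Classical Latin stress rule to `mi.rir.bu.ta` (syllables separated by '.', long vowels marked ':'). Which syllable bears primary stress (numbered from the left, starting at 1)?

Classical Latin: stress the penult if heavy (long vowel or closed), else the antepenult.
Weights: 2 rir H, 3 bu L, 4 ta L.
The penult (syllable 3, bu) is light, so stress falls on the antepenult (syllable 2, rir).
Stress on syllable 2: mi.ˈrir.bu.ta.

2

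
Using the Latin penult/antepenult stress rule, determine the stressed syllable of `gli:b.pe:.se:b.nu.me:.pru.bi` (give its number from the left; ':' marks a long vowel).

5

Classical Latin: stress the penult if heavy (long vowel or closed), else the antepenult.
Weights: 5 me: H, 6 pru L, 7 bi L.
The penult (syllable 6, pru) is light, so stress falls on the antepenult (syllable 5, me:).
Stress on syllable 5: gli:b.pe:.se:b.nu.ˈme:.pru.bi.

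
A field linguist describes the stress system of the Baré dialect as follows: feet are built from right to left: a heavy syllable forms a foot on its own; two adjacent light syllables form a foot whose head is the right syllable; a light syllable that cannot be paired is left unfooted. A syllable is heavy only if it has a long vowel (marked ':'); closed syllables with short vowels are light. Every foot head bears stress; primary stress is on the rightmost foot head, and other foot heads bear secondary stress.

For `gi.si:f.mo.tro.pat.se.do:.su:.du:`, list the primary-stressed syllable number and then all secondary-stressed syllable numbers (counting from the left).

Weights: 1 gi L, 2 si:f H, 3 mo L, 4 tro L, 5 pat L, 6 se L, 7 do: H, 8 su: H, 9 du: H.
Parse right to left (heavy = foot alone; LL = one foot; stranded L unfooted): gi (ˈsi:f) (mo.ˈtro) (pat.ˈse) (ˈdo:) (ˈsu:) (ˈdu:).
Foot heads: 2, 4, 6, 7, 8, 9.
Primary stress on the rightmost head = syllable 9.
Secondary stress on 2, 4, 6, 7, 8: gi.ˌsi:f.mo.ˌtro.pat.ˌse.ˌdo:.ˌsu:.ˈdu:.

primary 9, secondary 2, 4, 6, 7, 8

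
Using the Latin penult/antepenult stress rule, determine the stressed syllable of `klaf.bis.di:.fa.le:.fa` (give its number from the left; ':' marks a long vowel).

Classical Latin: stress the penult if heavy (long vowel or closed), else the antepenult.
Weights: 4 fa L, 5 le: H, 6 fa L.
The penult (syllable 5, le:) is heavy, so it takes stress.
Stress on syllable 5: klaf.bis.di:.fa.ˈle:.fa.

5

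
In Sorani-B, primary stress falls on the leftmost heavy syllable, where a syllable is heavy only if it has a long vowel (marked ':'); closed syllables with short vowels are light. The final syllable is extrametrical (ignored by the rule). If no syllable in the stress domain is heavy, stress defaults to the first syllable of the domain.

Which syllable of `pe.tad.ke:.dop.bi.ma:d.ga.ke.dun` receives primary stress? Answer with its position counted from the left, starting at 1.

The final syllable (9, dun) is extrametrical; the stress domain is syllables 1–8.
Weights: 1 pe L, 2 tad L, 3 ke: H, 4 dop L, 5 bi L, 6 ma:d H, 7 ga L, 8 ke L.
Heavy syllables in the domain: 3, 6. The leftmost is syllable 3 (ke:).
Primary stress: syllable 3 → pe.tad.ˈke:.dop.bi.ma:d.ga.ke.dun.

3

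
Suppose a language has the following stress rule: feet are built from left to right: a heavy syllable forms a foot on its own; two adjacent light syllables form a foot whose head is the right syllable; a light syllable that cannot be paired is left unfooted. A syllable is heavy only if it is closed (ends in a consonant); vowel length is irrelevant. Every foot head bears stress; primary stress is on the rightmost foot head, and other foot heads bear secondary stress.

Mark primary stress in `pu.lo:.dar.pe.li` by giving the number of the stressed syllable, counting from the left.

Weights: 1 pu L, 2 lo: L, 3 dar H, 4 pe L, 5 li L.
Parse left to right (heavy = foot alone; LL = one foot; stranded L unfooted): (pu.ˈlo:) (ˈdar) (pe.ˈli).
Foot heads: 2, 3, 5.
Primary stress on the rightmost head = syllable 5.
Primary stress: syllable 5 → pu.lo:.dar.pe.ˈli.

5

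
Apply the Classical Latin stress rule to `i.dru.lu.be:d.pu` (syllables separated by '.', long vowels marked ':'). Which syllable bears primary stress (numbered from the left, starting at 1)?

4

Classical Latin: stress the penult if heavy (long vowel or closed), else the antepenult.
Weights: 3 lu L, 4 be:d H, 5 pu L.
The penult (syllable 4, be:d) is heavy, so it takes stress.
Stress on syllable 4: i.dru.lu.ˈbe:d.pu.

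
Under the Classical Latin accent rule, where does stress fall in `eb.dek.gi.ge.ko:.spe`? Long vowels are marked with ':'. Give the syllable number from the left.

Classical Latin: stress the penult if heavy (long vowel or closed), else the antepenult.
Weights: 4 ge L, 5 ko: H, 6 spe L.
The penult (syllable 5, ko:) is heavy, so it takes stress.
Stress on syllable 5: eb.dek.gi.ge.ˈko:.spe.

5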